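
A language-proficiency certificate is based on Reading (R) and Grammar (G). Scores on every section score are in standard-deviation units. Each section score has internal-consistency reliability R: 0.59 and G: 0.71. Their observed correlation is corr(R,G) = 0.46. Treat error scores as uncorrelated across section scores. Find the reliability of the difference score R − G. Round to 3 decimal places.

Var(R−G) = 1 + 1 − 2·0.46 = 2 − 0.92 = 1.08.
With uncorrelated errors the cross-covariances are all true-score covariance, so they carry over unchanged; only the diagonal terms shrink to ρᵢσᵢ².
True-score variance = [0.59 + 0.71] − 0.92 = 1.3 − 0.92 = 0.38.
Reliability = 0.38 / 1.08 = 0.352.

0.352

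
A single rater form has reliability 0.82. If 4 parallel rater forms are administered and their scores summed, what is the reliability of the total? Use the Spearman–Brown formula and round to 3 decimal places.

ρ_k = kρ / (1 + (k−1)ρ) = 4·0.82 / (1 + 3·0.82) = 3.280 / 3.460 = 0.948.

0.948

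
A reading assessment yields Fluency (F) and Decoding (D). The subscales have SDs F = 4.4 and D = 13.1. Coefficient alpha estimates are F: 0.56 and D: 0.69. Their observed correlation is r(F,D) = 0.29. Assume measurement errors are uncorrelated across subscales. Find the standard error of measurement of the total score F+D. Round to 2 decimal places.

Var(total) = 190.97 + 33.4312 = 224.401.
True-score variance = 129.252 + 33.4312 = 162.684, so reliability = 0.7250.
Error variance = 224.401 − 162.684 = 61.7175; SEM = √61.7175 = 7.86.

7.86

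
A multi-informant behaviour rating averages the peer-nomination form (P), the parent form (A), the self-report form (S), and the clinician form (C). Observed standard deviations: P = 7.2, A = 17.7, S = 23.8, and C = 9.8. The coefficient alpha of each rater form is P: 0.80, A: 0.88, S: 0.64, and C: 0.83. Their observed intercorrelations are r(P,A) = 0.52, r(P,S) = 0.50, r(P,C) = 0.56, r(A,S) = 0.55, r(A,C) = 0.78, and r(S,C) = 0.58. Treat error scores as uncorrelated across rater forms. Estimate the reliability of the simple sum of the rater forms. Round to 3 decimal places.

Var(P+A+S+C) = 7.2² + 17.7² + 23.8² + 9.8² + 2·[7.2·17.7·0.52 + 7.2·23.8·0.50 + 7.2·9.8·0.56 + 17.7·23.8·0.55 + 17.7·9.8·0.78 + 23.8·9.8·0.58] = 1027.61 + 1387.47 = 2415.08.
Under uncorrelated errors the observed covariances equal the true-score covariances, so only the own-variance terms attenuate.
True-score variance = [7.2²·0.80 + 17.7²·0.88 + 23.8²·0.64 + 9.8²·0.83] + 1387.47 = 759.402 + 1387.47 = 2146.87.
Reliability = 2146.87 / 2415.08 = 0.889.

0.889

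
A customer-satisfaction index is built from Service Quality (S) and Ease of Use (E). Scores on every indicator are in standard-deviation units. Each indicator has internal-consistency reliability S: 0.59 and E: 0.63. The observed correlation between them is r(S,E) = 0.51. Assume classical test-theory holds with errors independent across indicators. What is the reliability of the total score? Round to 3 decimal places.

Var(S+E) = 2 + 2·[0.51] = 2 + 1.02 = 3.02.
With uncorrelated errors the cross-covariances are all true-score covariance, so they carry over unchanged; only the diagonal terms shrink to ρᵢσᵢ².
True-score variance = [0.59 + 0.63] + 1.02 = 1.22 + 1.02 = 2.24.
Reliability = 2.24 / 3.02 = 0.742.

0.742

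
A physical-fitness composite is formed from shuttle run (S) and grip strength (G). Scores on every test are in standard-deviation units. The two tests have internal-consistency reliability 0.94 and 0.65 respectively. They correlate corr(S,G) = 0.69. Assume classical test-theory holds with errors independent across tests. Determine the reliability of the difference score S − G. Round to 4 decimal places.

Var(S−G) = 1 + 1 − 2·0.69 = 2 − 1.38 = 0.62.
Because errors are independent across components, Cov(Tᵢ,Tⱼ) = Cov(Xᵢ,Xⱼ); the off-diagonal part of the true-score variance is the same as above.
True-score variance = [0.94 + 0.65] − 1.38 = 1.59 − 1.38 = 0.21.
Reliability = 0.21 / 0.62 = 0.3387.

0.3387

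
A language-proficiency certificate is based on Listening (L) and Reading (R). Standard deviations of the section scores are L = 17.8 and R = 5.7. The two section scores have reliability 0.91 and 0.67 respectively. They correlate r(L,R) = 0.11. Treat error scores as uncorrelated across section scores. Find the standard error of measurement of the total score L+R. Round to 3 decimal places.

Var(total) = 349.33 + 22.3212 = 371.651.
True-score variance = 310.093 + 22.3212 = 332.414, so reliability = 0.8944.
Error variance = 371.651 − 332.414 = 39.2373; SEM = √39.2373 = 6.264.

6.264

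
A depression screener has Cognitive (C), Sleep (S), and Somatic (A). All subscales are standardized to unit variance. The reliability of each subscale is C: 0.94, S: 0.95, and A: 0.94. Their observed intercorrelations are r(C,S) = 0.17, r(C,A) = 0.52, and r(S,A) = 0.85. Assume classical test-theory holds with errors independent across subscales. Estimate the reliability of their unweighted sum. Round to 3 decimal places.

0.972

Var(C+S+A) = 3 + 2·[0.17 + 0.52 + 0.85] = 3 + 3.08 = 6.08.
Under uncorrelated errors the observed covariances equal the true-score covariances, so only the own-variance terms attenuate.
True-score variance = [0.94 + 0.95 + 0.94] + 3.08 = 2.83 + 3.08 = 5.91.
Reliability = 5.91 / 6.08 = 0.972.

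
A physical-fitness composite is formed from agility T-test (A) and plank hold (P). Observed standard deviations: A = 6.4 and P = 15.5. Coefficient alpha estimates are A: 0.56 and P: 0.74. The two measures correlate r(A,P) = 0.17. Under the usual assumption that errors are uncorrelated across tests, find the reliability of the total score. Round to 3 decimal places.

Var(A+P) = 6.4² + 15.5² + 2·[6.4·15.5·0.17] = 281.21 + 33.728 = 314.938.
Because errors are independent across components, Cov(Tᵢ,Tⱼ) = Cov(Xᵢ,Xⱼ); the off-diagonal part of the true-score variance is the same as above.
True-score variance = [6.4²·0.56 + 15.5²·0.74] + 33.728 = 200.723 + 33.728 = 234.451.
Reliability = 234.451 / 314.938 = 0.744.

0.744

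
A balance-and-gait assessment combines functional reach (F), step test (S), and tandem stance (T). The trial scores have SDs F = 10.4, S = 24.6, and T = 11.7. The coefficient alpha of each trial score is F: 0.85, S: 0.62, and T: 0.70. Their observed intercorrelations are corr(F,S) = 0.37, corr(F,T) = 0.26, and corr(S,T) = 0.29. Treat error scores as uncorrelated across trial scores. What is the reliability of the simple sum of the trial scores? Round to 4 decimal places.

0.7738

Var(F+S+T) = 10.4² + 24.6² + 11.7² + 2·[10.4·24.6·0.37 + 10.4·11.7·0.26 + 24.6·11.7·0.29] = 850.21 + 419.531 = 1269.74.
Because errors are independent across components, Cov(Tᵢ,Tⱼ) = Cov(Xᵢ,Xⱼ); the off-diagonal part of the true-score variance is the same as above.
True-score variance = [10.4²·0.85 + 24.6²·0.62 + 11.7²·0.70] + 419.531 = 562.958 + 419.531 = 982.489.
Reliability = 982.489 / 1269.74 = 0.7738.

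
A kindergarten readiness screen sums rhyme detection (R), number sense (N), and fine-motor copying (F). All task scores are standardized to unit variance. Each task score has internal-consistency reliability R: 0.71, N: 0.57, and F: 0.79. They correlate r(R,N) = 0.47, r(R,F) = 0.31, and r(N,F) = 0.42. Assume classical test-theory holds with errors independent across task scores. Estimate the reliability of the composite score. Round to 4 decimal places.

Var(R+N+F) = 3 + 2·[0.47 + 0.31 + 0.42] = 3 + 2.4 = 5.4.
Under uncorrelated errors the observed covariances equal the true-score covariances, so only the own-variance terms attenuate.
True-score variance = [0.71 + 0.57 + 0.79] + 2.4 = 2.07 + 2.4 = 4.47.
Reliability = 4.47 / 5.4 = 0.8278.

0.8278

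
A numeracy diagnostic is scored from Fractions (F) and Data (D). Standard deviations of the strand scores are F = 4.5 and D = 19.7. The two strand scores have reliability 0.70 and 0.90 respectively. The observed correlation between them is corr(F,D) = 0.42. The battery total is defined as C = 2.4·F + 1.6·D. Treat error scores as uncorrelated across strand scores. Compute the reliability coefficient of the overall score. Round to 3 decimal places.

0.904

Var(C) = 2.4²·4.5² + 1.6²·19.7² + 2·[3.84·4.5·19.7·0.42] = 1110.15 + 285.949 = 1396.1.
With uncorrelated errors the cross-covariances are all true-score covariance, so they carry over unchanged; only the diagonal terms shrink to ρᵢσᵢ².
True-score variance = [2.4²·4.5²·0.70 + 1.6²·19.7²·0.90] + 285.949 = 975.807 + 285.949 = 1261.76.
Reliability = 1261.76 / 1396.1 = 0.904.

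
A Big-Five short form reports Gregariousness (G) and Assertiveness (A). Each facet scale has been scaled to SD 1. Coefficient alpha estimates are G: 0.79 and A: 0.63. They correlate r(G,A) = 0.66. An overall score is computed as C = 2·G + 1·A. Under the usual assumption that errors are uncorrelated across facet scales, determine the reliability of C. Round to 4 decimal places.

Var(C) = 2² + 1 + 2·[2·0.66] = 5 + 2.64 = 7.64.
Because errors are independent across components, Cov(Tᵢ,Tⱼ) = Cov(Xᵢ,Xⱼ); the off-diagonal part of the true-score variance is the same as above.
True-score variance = [2²·0.79 + 0.63] + 2.64 = 3.79 + 2.64 = 6.43.
Reliability = 6.43 / 7.64 = 0.8416.

0.8416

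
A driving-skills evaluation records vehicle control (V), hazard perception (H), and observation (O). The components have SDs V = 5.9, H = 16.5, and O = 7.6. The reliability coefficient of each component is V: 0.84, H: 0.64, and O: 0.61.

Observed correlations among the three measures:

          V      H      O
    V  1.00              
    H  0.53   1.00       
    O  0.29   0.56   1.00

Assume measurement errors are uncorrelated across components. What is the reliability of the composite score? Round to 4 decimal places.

Var(V+H+O) = 5.9² + 16.5² + 7.6² + 2·[5.9·16.5·0.53 + 5.9·7.6·0.29 + 16.5·7.6·0.56] = 364.82 + 269.646 = 634.466.
Under uncorrelated errors the observed covariances equal the true-score covariances, so only the own-variance terms attenuate.
True-score variance = [5.9²·0.84 + 16.5²·0.64 + 7.6²·0.61] + 269.646 = 238.714 + 269.646 = 508.36.
Reliability = 508.36 / 634.466 = 0.8012.

0.8012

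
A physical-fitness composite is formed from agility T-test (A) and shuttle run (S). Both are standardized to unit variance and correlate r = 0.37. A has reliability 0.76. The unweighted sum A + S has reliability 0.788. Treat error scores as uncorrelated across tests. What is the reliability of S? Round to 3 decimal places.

Var(A+S) = 2 + 2·0.37 = 2.740.
True-score variance = ρ_A + ρ_S + 2·0.37, so 0.788 = (0.76 + ρ_S + 0.74) / 2.740.
ρ_S = 0.788·2.740 − 0.76 − 0.74 = 0.659.

0.659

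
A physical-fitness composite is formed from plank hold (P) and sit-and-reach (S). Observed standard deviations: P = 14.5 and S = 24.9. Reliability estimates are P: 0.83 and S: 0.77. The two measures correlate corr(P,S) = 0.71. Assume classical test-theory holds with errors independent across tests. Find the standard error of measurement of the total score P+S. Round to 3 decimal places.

Var(total) = 830.26 + 512.691 = 1342.95.
True-score variance = 651.915 + 512.691 = 1164.61, so reliability = 0.8672.
Error variance = 1342.95 − 1164.61 = 178.345; SEM = √178.345 = 13.355.

13.355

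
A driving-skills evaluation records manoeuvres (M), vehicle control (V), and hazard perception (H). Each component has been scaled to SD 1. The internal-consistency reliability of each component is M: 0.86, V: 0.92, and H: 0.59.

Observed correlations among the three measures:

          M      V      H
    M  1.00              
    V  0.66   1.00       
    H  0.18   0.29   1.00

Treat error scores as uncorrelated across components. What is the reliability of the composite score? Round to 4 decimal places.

0.8802

Var(M+V+H) = 3 + 2·[0.66 + 0.18 + 0.29] = 3 + 2.26 = 5.26.
With uncorrelated errors the cross-covariances are all true-score covariance, so they carry over unchanged; only the diagonal terms shrink to ρᵢσᵢ².
True-score variance = [0.86 + 0.92 + 0.59] + 2.26 = 2.37 + 2.26 = 4.63.
Reliability = 4.63 / 5.26 = 0.8802.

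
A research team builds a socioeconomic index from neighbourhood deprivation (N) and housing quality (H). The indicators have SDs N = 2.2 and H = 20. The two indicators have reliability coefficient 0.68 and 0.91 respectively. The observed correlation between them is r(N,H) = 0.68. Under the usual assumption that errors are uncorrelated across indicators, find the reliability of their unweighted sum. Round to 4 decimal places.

Var(N+H) = 2.2² + 20² + 2·[2.2·20·0.68] = 404.84 + 59.84 = 464.68.
Under uncorrelated errors the observed covariances equal the true-score covariances, so only the own-variance terms attenuate.
True-score variance = [2.2²·0.68 + 20²·0.91] + 59.84 = 367.291 + 59.84 = 427.131.
Reliability = 427.131 / 464.68 = 0.9192.

0.9192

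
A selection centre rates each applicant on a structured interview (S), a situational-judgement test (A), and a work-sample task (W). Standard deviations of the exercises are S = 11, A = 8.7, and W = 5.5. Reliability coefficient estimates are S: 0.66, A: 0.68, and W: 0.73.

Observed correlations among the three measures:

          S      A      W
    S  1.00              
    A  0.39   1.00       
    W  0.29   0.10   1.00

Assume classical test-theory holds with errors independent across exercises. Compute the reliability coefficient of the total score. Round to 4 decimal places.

0.7876

Var(S+A+W) = 11² + 8.7² + 5.5² + 2·[11·8.7·0.39 + 11·5.5·0.29 + 8.7·5.5·0.10] = 226.94 + 119.306 = 346.246.
With uncorrelated errors the cross-covariances are all true-score covariance, so they carry over unchanged; only the diagonal terms shrink to ρᵢσᵢ².
True-score variance = [11²·0.66 + 8.7²·0.68 + 5.5²·0.73] + 119.306 = 153.412 + 119.306 = 272.718.
Reliability = 272.718 / 346.246 = 0.7876.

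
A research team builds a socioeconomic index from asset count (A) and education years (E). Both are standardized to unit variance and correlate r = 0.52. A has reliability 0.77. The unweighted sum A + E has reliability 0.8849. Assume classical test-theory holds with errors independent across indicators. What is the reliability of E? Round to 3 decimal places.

Var(A+E) = 2 + 2·0.52 = 3.040.
True-score variance = ρ_A + ρ_E + 2·0.52, so 0.8849 = (0.77 + ρ_E + 1.04) / 3.040.
ρ_E = 0.8849·3.040 − 0.77 − 1.04 = 0.880.

0.880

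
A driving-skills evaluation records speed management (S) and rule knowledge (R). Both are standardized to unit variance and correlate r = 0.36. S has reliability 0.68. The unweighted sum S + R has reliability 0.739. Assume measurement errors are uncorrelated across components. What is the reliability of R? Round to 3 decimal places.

0.610

Var(S+R) = 2 + 2·0.36 = 2.720.
True-score variance = ρ_S + ρ_R + 2·0.36, so 0.739 = (0.68 + ρ_R + 0.72) / 2.720.
ρ_R = 0.739·2.720 − 0.68 − 0.72 = 0.610.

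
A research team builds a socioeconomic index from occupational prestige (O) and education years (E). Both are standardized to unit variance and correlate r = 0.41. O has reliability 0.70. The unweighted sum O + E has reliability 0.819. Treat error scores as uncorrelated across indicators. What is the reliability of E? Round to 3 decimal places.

Var(O+E) = 2 + 2·0.41 = 2.820.
True-score variance = ρ_O + ρ_E + 2·0.41, so 0.819 = (0.70 + ρ_E + 0.82) / 2.820.
ρ_E = 0.819·2.820 − 0.70 − 0.82 = 0.790.

0.790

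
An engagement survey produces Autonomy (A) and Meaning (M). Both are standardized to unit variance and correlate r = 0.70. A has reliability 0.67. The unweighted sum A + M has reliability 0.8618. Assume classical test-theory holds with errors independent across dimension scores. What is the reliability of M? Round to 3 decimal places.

Var(A+M) = 2 + 2·0.70 = 3.400.
True-score variance = ρ_A + ρ_M + 2·0.70, so 0.8618 = (0.67 + ρ_M + 1.40) / 3.400.
ρ_M = 0.8618·3.400 − 0.67 − 1.40 = 0.860.

0.860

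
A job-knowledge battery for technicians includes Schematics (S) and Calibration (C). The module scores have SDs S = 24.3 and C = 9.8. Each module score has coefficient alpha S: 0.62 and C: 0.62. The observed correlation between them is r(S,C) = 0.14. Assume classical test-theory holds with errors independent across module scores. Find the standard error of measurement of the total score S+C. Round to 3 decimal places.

16.152

Var(total) = 686.53 + 66.6792 = 753.209.
True-score variance = 425.649 + 66.6792 = 492.328, so reliability = 0.6536.
Error variance = 753.209 − 492.328 = 260.881; SEM = √260.881 = 16.152.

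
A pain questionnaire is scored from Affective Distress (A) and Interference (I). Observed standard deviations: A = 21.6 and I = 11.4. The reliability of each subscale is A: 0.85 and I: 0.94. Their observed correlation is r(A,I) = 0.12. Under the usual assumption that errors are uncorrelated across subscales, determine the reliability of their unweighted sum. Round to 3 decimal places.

Var(A+I) = 21.6² + 11.4² + 2·[21.6·11.4·0.12] = 596.52 + 59.0976 = 655.618.
With uncorrelated errors the cross-covariances are all true-score covariance, so they carry over unchanged; only the diagonal terms shrink to ρᵢσᵢ².
True-score variance = [21.6²·0.85 + 11.4²·0.94] + 59.0976 = 518.738 + 59.0976 = 577.836.
Reliability = 577.836 / 655.618 = 0.881.

0.881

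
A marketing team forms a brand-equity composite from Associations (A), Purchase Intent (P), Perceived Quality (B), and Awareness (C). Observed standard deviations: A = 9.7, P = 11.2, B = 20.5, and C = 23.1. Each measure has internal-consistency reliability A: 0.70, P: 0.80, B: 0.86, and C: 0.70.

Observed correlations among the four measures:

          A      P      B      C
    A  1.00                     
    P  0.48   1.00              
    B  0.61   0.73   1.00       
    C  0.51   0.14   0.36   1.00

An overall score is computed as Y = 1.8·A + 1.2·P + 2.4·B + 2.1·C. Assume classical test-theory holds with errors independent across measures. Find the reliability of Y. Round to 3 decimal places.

Var(Y) = 1.8²·9.7² + 1.2²·11.2² + 2.4²·20.5² + 2.1²·23.1² + 2·[2.16·9.7·11.2·0.48 + 4.32·9.7·20.5·0.61 + 3.78·9.7·23.1·0.51 + 2.88·11.2·20.5·0.73 + 2.52·11.2·23.1·0.14 + 5.04·20.5·23.1·0.36] = 5259.35 + 5003.61 = 10263.
Under uncorrelated errors the observed covariances equal the true-score covariances, so only the own-variance terms attenuate.
True-score variance = [1.8²·9.7²·0.70 + 1.2²·11.2²·0.80 + 2.4²·20.5²·0.86 + 2.1²·23.1²·0.70] + 5003.61 = 4086.91 + 5003.61 = 9090.52.
Reliability = 9090.52 / 10263 = 0.886.

0.886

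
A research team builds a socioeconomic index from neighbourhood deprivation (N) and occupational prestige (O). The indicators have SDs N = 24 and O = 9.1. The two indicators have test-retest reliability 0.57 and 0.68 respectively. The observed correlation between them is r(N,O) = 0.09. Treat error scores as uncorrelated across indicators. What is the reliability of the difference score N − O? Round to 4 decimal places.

Var(N−O) = 24² + 9.1² − 2·24·9.1·0.09 = 658.81 − 39.312 = 619.498.
Because errors are independent across components, Cov(Tᵢ,Tⱼ) = Cov(Xᵢ,Xⱼ); the off-diagonal part of the true-score variance is the same as above.
True-score variance = [24²·0.57 + 9.1²·0.68] − 39.312 = 384.631 − 39.312 = 345.319.
Reliability = 345.319 / 619.498 = 0.5574.

0.5574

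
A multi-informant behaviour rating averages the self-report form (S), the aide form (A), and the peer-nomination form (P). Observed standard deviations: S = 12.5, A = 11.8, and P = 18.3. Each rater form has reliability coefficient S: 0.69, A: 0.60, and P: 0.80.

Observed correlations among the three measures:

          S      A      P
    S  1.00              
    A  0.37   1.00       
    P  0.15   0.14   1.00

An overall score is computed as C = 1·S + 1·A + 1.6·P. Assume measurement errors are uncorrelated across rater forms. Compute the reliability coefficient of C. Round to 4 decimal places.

0.8123

Var(C) = 12.5² + 11.8² + 1.6²·18.3² + 2·[12.5·11.8·0.37 + 1.6·12.5·18.3·0.15 + 1.6·11.8·18.3·0.14] = 1152.81 + 315.691 = 1468.5.
With uncorrelated errors the cross-covariances are all true-score covariance, so they carry over unchanged; only the diagonal terms shrink to ρᵢσᵢ².
True-score variance = [12.5²·0.69 + 11.8²·0.60 + 1.6²·18.3²·0.80] + 315.691 = 877.211 + 315.691 = 1192.9.
Reliability = 1192.9 / 1468.5 = 0.8123.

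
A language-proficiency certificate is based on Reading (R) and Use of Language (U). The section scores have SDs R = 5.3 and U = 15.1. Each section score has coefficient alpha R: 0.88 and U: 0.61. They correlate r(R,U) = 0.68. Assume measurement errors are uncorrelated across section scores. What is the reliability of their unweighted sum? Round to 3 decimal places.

0.747

Var(R+U) = 5.3² + 15.1² + 2·[5.3·15.1·0.68] = 256.1 + 108.841 = 364.941.
Under uncorrelated errors the observed covariances equal the true-score covariances, so only the own-variance terms attenuate.
True-score variance = [5.3²·0.88 + 15.1²·0.61] + 108.841 = 163.805 + 108.841 = 272.646.
Reliability = 272.646 / 364.941 = 0.747.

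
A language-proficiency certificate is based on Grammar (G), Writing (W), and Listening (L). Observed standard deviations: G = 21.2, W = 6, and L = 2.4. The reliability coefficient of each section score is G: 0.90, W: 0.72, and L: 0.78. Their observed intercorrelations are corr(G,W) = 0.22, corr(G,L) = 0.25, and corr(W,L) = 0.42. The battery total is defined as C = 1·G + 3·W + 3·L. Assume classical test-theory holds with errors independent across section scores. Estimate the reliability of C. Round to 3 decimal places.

Var(C) = 21.2² + 3²·6² + 3²·2.4² + 2·[3·21.2·6·0.22 + 3·21.2·2.4·0.25 + 9·6·2.4·0.42] = 825.28 + 353.088 = 1178.37.
With uncorrelated errors the cross-covariances are all true-score covariance, so they carry over unchanged; only the diagonal terms shrink to ρᵢσᵢ².
True-score variance = [21.2²·0.90 + 3²·6²·0.72 + 3²·2.4²·0.78] + 353.088 = 678.211 + 353.088 = 1031.3.
Reliability = 1031.3 / 1178.37 = 0.875.

0.875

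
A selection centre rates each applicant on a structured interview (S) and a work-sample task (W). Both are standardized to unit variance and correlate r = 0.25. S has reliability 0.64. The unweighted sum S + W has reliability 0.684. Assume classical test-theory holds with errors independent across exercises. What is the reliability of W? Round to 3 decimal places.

Var(S+W) = 2 + 2·0.25 = 2.500.
True-score variance = ρ_S + ρ_W + 2·0.25, so 0.684 = (0.64 + ρ_W + 0.50) / 2.500.
ρ_W = 0.684·2.500 − 0.64 − 0.50 = 0.570.

0.570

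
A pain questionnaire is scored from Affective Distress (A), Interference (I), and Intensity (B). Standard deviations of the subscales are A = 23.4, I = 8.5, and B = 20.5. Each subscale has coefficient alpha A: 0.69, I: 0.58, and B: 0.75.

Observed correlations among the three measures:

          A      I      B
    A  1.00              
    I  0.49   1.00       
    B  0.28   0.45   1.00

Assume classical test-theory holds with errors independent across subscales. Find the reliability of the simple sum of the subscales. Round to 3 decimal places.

Var(A+I+B) = 23.4² + 8.5² + 20.5² + 2·[23.4·8.5·0.49 + 23.4·20.5·0.28 + 8.5·20.5·0.45] = 1040.06 + 620.379 = 1660.44.
Under uncorrelated errors the observed covariances equal the true-score covariances, so only the own-variance terms attenuate.
True-score variance = [23.4²·0.69 + 8.5²·0.58 + 20.5²·0.75] + 620.379 = 734.909 + 620.379 = 1355.29.
Reliability = 1355.29 / 1660.44 = 0.816.

0.816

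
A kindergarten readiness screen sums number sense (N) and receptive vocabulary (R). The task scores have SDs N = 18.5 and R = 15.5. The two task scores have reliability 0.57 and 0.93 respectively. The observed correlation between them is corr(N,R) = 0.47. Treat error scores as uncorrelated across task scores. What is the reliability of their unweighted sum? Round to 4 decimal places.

0.8075

Var(N+R) = 18.5² + 15.5² + 2·[18.5·15.5·0.47] = 582.5 + 269.545 = 852.045.
Under uncorrelated errors the observed covariances equal the true-score covariances, so only the own-variance terms attenuate.
True-score variance = [18.5²·0.57 + 15.5²·0.93] + 269.545 = 418.515 + 269.545 = 688.06.
Reliability = 688.06 / 852.045 = 0.8075.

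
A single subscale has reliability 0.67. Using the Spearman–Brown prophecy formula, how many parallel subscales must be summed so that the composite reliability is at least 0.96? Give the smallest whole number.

k ≥ ρ*(1−ρ₁)/(ρ₁(1−ρ*)) = 0.96·0.33 / (0.67·0.04) = 11.821.
Smallest integer k = 12.

12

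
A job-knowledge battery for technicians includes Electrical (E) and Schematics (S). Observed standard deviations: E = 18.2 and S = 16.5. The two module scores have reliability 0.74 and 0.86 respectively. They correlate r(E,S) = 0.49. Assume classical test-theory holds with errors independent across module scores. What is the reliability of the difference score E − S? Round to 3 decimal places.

Var(E−S) = 18.2² + 16.5² − 2·18.2·16.5·0.49 = 603.49 − 294.294 = 309.196.
Under uncorrelated errors the observed covariances equal the true-score covariances, so only the own-variance terms attenuate.
True-score variance = [18.2²·0.74 + 16.5²·0.86] − 294.294 = 479.253 − 294.294 = 184.959.
Reliability = 184.959 / 309.196 = 0.598.

0.598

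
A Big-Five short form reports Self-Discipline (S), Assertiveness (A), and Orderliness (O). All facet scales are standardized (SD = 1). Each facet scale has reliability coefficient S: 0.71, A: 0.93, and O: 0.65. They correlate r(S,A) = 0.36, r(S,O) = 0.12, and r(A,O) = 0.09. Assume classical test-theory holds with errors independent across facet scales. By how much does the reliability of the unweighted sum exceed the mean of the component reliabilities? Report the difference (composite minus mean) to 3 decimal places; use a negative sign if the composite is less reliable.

Var(sum) = 3 + 1.14 = 4.14; true-score variance = 2.29 + 1.14 = 3.43; composite reliability = 0.8285.
Mean component reliability = 0.7633.
Difference = 0.8285 − 0.7633 = 0.065.

0.065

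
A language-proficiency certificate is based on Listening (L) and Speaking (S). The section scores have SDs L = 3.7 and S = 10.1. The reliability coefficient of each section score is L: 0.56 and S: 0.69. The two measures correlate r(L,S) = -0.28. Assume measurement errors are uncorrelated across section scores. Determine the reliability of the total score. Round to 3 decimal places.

Var(L+S) = 3.7² + 10.1² + 2·[3.7·10.1·(-0.28)] = 115.7 − 20.9272 = 94.7728.
Because errors are independent across components, Cov(Tᵢ,Tⱼ) = Cov(Xᵢ,Xⱼ); the off-diagonal part of the true-score variance is the same as above.
True-score variance = [3.7²·0.56 + 10.1²·0.69] − 20.9272 = 78.0533 − 20.9272 = 57.1261.
Reliability = 57.1261 / 94.7728 = 0.603.

0.603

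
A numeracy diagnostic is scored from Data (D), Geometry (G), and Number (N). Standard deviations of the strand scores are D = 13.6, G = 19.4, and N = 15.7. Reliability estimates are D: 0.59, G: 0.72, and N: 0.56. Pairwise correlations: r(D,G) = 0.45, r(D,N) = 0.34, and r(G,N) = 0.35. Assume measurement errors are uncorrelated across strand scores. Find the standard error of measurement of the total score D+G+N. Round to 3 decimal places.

17.020

Var(total) = 807.81 + 595.856 = 1403.67.
True-score variance = 518.14 + 595.856 = 1114, so reliability = 0.7936.
Error variance = 1403.67 − 1114 = 289.67; SEM = √289.67 = 17.020.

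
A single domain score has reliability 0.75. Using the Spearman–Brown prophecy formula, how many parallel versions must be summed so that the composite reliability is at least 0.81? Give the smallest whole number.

2

k ≥ ρ*(1−ρ₁)/(ρ₁(1−ρ*)) = 0.81·0.25 / (0.75·0.19) = 1.421.
Smallest integer k = 2.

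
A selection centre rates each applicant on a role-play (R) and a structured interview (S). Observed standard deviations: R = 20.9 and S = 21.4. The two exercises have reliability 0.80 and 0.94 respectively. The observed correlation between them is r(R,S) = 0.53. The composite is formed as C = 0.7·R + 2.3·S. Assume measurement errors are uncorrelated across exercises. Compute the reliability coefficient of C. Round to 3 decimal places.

Var(C) = 0.7²·20.9² + 2.3²·21.4² + 2·[1.61·20.9·21.4·0.53] = 2636.65 + 763.294 = 3399.94.
With uncorrelated errors the cross-covariances are all true-score covariance, so they carry over unchanged; only the diagonal terms shrink to ρᵢσᵢ².
True-score variance = [0.7²·20.9²·0.80 + 2.3²·21.4²·0.94] + 763.294 = 2448.48 + 763.294 = 3211.78.
Reliability = 3211.78 / 3399.94 = 0.945.

0.945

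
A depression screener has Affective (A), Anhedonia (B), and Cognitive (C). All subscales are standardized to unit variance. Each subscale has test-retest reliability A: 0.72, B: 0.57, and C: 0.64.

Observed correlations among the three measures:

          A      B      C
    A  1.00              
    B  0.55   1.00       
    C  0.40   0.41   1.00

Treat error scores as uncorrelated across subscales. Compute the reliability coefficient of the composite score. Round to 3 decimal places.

Var(A+B+C) = 3 + 2·[0.55 + 0.40 + 0.41] = 3 + 2.72 = 5.72.
With uncorrelated errors the cross-covariances are all true-score covariance, so they carry over unchanged; only the diagonal terms shrink to ρᵢσᵢ².
True-score variance = [0.72 + 0.57 + 0.64] + 2.72 = 1.93 + 2.72 = 4.65.
Reliability = 4.65 / 5.72 = 0.813.

0.813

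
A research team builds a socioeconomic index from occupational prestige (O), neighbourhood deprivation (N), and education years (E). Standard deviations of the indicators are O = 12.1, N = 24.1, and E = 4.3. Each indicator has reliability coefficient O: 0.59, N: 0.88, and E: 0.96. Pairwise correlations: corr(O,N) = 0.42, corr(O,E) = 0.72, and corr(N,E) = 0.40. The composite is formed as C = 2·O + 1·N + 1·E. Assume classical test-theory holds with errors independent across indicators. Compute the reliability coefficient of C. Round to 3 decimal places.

Var(C) = 2²·12.1² + 24.1² + 4.3² + 2·[2·12.1·24.1·0.42 + 2·12.1·4.3·0.72 + 24.1·4.3·0.40] = 1184.94 + 722.655 = 1907.6.
Because errors are independent across components, Cov(Tᵢ,Tⱼ) = Cov(Xᵢ,Xⱼ); the off-diagonal part of the true-score variance is the same as above.
True-score variance = [2²·12.1²·0.59 + 24.1²·0.88 + 4.3²·0.96] + 722.655 = 874.391 + 722.655 = 1597.05.
Reliability = 1597.05 / 1907.6 = 0.837.

0.837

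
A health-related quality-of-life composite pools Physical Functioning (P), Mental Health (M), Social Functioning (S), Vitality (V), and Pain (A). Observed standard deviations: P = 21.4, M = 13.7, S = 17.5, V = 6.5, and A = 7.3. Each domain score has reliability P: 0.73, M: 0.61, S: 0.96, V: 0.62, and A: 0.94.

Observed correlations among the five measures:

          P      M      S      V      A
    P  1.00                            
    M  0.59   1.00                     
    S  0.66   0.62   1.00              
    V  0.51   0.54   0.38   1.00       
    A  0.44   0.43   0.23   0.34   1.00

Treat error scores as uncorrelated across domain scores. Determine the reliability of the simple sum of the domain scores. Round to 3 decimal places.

0.919

Var(P+M+S+V+A) = 21.4² + 13.7² + 17.5² + 6.5² + 7.3² + 2·[21.4·13.7·0.59 + 21.4·17.5·0.66 + 21.4·6.5·0.51 + 21.4·7.3·0.44 + 13.7·17.5·0.62 + 13.7·6.5·0.54 + 13.7·7.3·0.43 + 17.5·6.5·0.38 + 17.5·7.3·0.23 + 6.5·7.3·0.34] = 1047.44 + 1776.6 = 2824.04.
With uncorrelated errors the cross-covariances are all true-score covariance, so they carry over unchanged; only the diagonal terms shrink to ρᵢσᵢ².
True-score variance = [21.4²·0.73 + 13.7²·0.61 + 17.5²·0.96 + 6.5²·0.62 + 7.3²·0.94] + 1776.6 = 819.089 + 1776.6 = 2595.69.
Reliability = 2595.69 / 2824.04 = 0.919.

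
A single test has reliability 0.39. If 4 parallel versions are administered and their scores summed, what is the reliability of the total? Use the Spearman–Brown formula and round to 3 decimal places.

ρ_k = kρ / (1 + (k−1)ρ) = 4·0.39 / (1 + 3·0.39) = 1.560 / 2.170 = 0.719.

0.719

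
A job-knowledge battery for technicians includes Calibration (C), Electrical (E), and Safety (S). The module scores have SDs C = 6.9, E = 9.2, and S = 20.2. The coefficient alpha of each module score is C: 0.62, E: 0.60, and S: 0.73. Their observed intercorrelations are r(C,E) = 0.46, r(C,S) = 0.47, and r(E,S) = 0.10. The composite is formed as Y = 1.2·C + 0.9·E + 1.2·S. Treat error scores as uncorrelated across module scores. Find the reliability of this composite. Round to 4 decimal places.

0.7913

Var(Y) = 1.2²·6.9² + 0.9²·9.2² + 1.2²·20.2² + 2·[1.08·6.9·9.2·0.46 + 1.44·6.9·20.2·0.47 + 1.08·9.2·20.2·0.10] = 724.694 + 291.88 = 1016.57.
With uncorrelated errors the cross-covariances are all true-score covariance, so they carry over unchanged; only the diagonal terms shrink to ρᵢσᵢ².
True-score variance = [1.2²·6.9²·0.62 + 0.9²·9.2²·0.60 + 1.2²·20.2²·0.73] + 291.88 = 512.573 + 291.88 = 804.453.
Reliability = 804.453 / 1016.57 = 0.7913.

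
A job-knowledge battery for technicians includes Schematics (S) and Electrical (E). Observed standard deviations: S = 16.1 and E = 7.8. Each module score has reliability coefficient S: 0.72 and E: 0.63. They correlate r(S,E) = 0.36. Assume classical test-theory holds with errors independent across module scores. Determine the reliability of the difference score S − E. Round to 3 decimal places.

0.586

Var(S−E) = 16.1² + 7.8² − 2·16.1·7.8·0.36 = 320.05 − 90.4176 = 229.632.
With uncorrelated errors the cross-covariances are all true-score covariance, so they carry over unchanged; only the diagonal terms shrink to ρᵢσᵢ².
True-score variance = [16.1²·0.72 + 7.8²·0.63] − 90.4176 = 224.96 − 90.4176 = 134.543.
Reliability = 134.543 / 229.632 = 0.586.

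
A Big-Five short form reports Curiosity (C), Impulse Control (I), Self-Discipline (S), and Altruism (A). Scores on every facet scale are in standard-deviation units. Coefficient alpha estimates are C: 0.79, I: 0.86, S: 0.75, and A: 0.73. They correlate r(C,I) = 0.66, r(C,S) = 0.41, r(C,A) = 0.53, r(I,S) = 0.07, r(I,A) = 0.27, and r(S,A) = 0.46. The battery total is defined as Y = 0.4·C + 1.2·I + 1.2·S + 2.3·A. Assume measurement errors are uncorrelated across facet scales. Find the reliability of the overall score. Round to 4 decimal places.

Var(Y) = 0.4² + 1.2² + 1.2² + 2.3² + 2·[0.48·0.66 + 0.48·0.41 + 0.92·0.53 + 1.44·0.07 + 2.76·0.27 + 2.76·0.46] = 8.33 + 6.2336 = 14.5636.
Under uncorrelated errors the observed covariances equal the true-score covariances, so only the own-variance terms attenuate.
True-score variance = [0.4²·0.79 + 1.2²·0.86 + 1.2²·0.75 + 2.3²·0.73] + 6.2336 = 6.3065 + 6.2336 = 12.5401.
Reliability = 12.5401 / 14.5636 = 0.8611.

0.8611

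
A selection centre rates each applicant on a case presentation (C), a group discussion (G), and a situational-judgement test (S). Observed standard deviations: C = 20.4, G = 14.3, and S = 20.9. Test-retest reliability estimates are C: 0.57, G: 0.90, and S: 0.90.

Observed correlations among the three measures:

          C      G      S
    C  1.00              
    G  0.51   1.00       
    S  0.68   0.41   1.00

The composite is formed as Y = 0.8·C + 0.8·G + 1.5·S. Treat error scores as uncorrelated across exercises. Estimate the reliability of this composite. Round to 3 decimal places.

Var(Y) = 0.8²·20.4² + 0.8²·14.3² + 1.5²·20.9² + 2·[0.64·20.4·14.3·0.51 + 1.2·20.4·20.9·0.68 + 1.2·14.3·20.9·0.41] = 1380.04 + 1180.34 = 2560.38.
Because errors are independent across components, Cov(Tᵢ,Tⱼ) = Cov(Xᵢ,Xⱼ); the off-diagonal part of the true-score variance is the same as above.
True-score variance = [0.8²·20.4²·0.57 + 0.8²·14.3²·0.90 + 1.5²·20.9²·0.90] + 1180.34 = 1154.14 + 1180.34 = 2334.48.
Reliability = 2334.48 / 2560.38 = 0.912.

0.912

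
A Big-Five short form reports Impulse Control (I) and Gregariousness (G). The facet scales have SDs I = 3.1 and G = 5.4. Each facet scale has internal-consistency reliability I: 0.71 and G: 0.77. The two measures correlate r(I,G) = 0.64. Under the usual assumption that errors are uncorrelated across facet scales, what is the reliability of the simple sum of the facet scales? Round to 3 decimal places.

Var(I+G) = 3.1² + 5.4² + 2·[3.1·5.4·0.64] = 38.77 + 21.4272 = 60.1972.
Under uncorrelated errors the observed covariances equal the true-score covariances, so only the own-variance terms attenuate.
True-score variance = [3.1²·0.71 + 5.4²·0.77] + 21.4272 = 29.2763 + 21.4272 = 50.7035.
Reliability = 50.7035 / 60.1972 = 0.842.

0.842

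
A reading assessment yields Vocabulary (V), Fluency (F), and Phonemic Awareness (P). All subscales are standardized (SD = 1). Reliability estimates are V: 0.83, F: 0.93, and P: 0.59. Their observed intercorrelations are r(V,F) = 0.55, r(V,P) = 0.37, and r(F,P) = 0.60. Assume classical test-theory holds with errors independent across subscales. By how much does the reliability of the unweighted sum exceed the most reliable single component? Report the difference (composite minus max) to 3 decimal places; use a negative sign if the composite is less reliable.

-0.038

Var(sum) = 3 + 3.04 = 6.04; true-score variance = 2.35 + 3.04 = 5.39; composite reliability = 0.8924.
Max component reliability = 0.9300.
Difference = 0.8924 − 0.9300 = -0.038.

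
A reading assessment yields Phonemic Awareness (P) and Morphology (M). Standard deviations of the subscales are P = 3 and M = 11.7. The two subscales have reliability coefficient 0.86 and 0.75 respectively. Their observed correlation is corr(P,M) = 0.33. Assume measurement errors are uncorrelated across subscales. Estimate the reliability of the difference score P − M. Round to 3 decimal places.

0.711

Var(P−M) = 3² + 11.7² − 2·3·11.7·0.33 = 145.89 − 23.166 = 122.724.
Under uncorrelated errors the observed covariances equal the true-score covariances, so only the own-variance terms attenuate.
True-score variance = [3²·0.86 + 11.7²·0.75] − 23.166 = 110.407 − 23.166 = 87.2415.
Reliability = 87.2415 / 122.724 = 0.711.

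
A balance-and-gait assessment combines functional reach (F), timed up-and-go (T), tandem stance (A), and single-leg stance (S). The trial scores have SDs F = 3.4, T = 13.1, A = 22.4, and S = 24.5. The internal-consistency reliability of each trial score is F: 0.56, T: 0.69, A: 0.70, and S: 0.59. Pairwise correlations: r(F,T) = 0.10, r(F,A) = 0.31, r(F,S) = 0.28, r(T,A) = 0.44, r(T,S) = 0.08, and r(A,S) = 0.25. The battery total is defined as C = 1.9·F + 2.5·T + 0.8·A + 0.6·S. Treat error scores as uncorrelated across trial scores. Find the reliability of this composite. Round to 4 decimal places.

0.7894

Var(C) = 1.9²·3.4² + 2.5²·13.1² + 0.8²·22.4² + 0.6²·24.5² + 2·[4.75·3.4·13.1·0.10 + 1.52·3.4·22.4·0.31 + 1.14·3.4·24.5·0.28 + 2·13.1·22.4·0.44 + 1.5·13.1·24.5·0.08 + 0.48·22.4·24.5·0.25] = 1651.51 + 892.459 = 2543.97.
With uncorrelated errors the cross-covariances are all true-score covariance, so they carry over unchanged; only the diagonal terms shrink to ρᵢσᵢ².
True-score variance = [1.9²·3.4²·0.56 + 2.5²·13.1²·0.69 + 0.8²·22.4²·0.70 + 0.6²·24.5²·0.59] + 892.459 = 1115.72 + 892.459 = 2008.18.
Reliability = 2008.18 / 2543.97 = 0.7894.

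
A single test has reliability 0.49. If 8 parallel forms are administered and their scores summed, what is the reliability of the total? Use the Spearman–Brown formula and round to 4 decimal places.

0.8849

ρ_k = kρ / (1 + (k−1)ρ) = 8·0.49 / (1 + 7·0.49) = 3.920 / 4.430 = 0.8849.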